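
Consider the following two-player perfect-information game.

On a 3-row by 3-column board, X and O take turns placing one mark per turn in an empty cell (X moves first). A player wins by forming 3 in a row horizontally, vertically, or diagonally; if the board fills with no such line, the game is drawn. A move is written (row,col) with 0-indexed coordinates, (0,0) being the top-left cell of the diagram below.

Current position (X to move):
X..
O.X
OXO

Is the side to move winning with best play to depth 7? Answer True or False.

X winning at [X../O.X/OXO]: True

[X../O.X/OXO] X move#1: (0,1):+1/XX./O.X/OXO*, (0,2):+0/X.X/O.X/OXO, (1,1):+0/X../OXX/OXO
[XX./O.X/OXO] O move#2: (0,2):-1/XXO/O.X/OXO*, (1,1):-1/XX./OOX/OXO
[XXO/O.X/OXO] X move#3: (1,1):+1/XXO/OXX/OXO*
[XXO/OXX/OXO] end (terminal -1, O#4); searched X../O.X/OXO to 7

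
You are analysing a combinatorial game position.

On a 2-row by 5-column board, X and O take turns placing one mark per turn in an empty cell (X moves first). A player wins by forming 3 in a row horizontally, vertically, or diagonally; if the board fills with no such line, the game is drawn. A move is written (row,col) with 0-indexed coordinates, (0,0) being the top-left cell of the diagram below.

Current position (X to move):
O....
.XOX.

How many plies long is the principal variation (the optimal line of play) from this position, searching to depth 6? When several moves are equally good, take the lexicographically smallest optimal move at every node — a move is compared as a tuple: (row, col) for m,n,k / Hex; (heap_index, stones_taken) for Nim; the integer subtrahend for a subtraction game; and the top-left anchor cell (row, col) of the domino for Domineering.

[O..../.XOX.] X move#1: (0,1):+0/OX.../.XOX.*, (0,2):+0/O.X../.XOX., (0,3):+0/O..X./.XOX., (0,4):+0/O...X/.XOX., (1,0):+0/O..../XXOX., (1,4):+0/O..../.XOXX
[OX.../.XOX.] O move#2: (0,2):+0/OXO../.XOX.*, (0,3):+0/OX.O./.XOX., (0,4):+0/OX..O/.XOX., (1,0):+0/OX.../OXOX., (1,4):+0/OX.../.XOXO
[OXO../.XOX.] X move#3: (0,3):+0/OXOX./.XOX.*, (0,4):+0/OXO.X/.XOX., (1,0):+0/OXO../XXOX., (1,4):+0/OXO../.XOXX
[OXOX./.XOX.] O move#4: (0,4):+0/OXOXO/.XOX.*, (1,0):+0/OXOX./OXOX., (1,4):+0/OXOX./.XOXO
[OXOXO/.XOX.] X move#5: (1,0):+0/OXOXO/XXOX.*, (1,4):+0/OXOXO/.XOXX
[OXOXO/XXOX.] O move#6: (1,4):+0/OXOXO/XXOXO*
[OXOXO/XXOXO] end (terminal +0, X#7); searched O..../.XOX. to 6

PV length from [O..../.XOX.]: 6 plies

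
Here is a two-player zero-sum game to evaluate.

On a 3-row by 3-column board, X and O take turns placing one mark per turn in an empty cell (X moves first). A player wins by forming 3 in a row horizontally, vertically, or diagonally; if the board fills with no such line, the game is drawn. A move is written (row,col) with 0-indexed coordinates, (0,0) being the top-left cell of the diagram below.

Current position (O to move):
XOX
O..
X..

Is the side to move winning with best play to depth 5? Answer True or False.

p1 O@[XOX/O../X..]: (1,1)[XOX/OO./X..]+1* (1,2)[XOX/O.O/X..]-1 (2,1)[XOX/O../XO.]-1 (2,2)[XOX/O../X.O]-1
p2 X@[XOX/OO./X..]: (1,2)[XOX/OOX/X..]-1* (2,1)[XOX/OO./XX.]-1 (2,2)[XOX/OO./X.X]-1
p3 O@[XOX/OOX/X..]: (2,1)[XOX/OOX/XO.]+1* (2,2)[XOX/OOX/X.O]+0
p4 X@[XOX/OOX/XO.] terminal -1; root [XOX/O../X..] d5

O winning at [XOX/O../X..]: True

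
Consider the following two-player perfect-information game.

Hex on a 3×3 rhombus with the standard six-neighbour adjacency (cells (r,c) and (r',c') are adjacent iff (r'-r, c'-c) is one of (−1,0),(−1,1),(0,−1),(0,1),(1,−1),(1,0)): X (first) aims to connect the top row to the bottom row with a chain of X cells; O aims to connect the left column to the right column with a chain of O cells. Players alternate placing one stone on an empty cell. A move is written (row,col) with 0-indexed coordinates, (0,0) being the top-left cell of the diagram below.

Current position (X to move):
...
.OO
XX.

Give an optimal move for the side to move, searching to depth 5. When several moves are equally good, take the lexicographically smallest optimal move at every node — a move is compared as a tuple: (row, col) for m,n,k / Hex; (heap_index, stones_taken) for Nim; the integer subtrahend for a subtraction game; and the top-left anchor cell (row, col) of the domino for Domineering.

p1 X@[.../.OO/XX.]: (0,0)[X../.OO/XX.]-1 (0,1)[.X./.OO/XX.]-1 (0,2)[..X/.OO/XX.]-1 (1,0)[.../XOO/XX.]+1* (2,2)[.../.OO/XXX]-1
p2 O@[.../XOO/XX.]: (0,0)[O../XOO/XX.]-1* (0,1)[.O./XOO/XX.]-1 (0,2)[..O/XOO/XX.]-1 (2,2)[.../XOO/XXO]-1
p3 X@[O../XOO/XX.]: (0,1)[OX./XOO/XX.]+1* (0,2)[O.X/XOO/XX.]-1 (2,2)[O../XOO/XXX]-1
p4 O@[OX./XOO/XX.] terminal -1; root [.../.OO/XX.] d5

X's best at [.../.OO/XX.]: (1,0)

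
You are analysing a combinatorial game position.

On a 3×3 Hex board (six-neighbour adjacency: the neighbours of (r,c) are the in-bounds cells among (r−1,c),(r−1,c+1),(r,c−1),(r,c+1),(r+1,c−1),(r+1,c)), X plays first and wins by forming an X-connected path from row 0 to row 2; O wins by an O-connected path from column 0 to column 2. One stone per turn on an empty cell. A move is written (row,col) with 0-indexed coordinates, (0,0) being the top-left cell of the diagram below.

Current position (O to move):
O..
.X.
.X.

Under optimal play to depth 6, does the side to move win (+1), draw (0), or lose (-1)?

[O../.X./.X.] O move#1: (0,1):-1/OO./.X./.X.*, (0,2):-1/O.O/.X./.X., (1,0):-1/O../OX./.X., (1,2):-1/O../.XO/.X., (2,0):-1/O../.X./OX., (2,2):-1/O../.X./.XO
[OO./.X./.X.] X move#2: (0,2):+1/OOX/.X./.X.*, (1,0):-1/OO./XX./.X., (1,2):-1/OO./.XX/.X., (2,0):-1/OO./.X./XX., (2,2):-1/OO./.X./.XX
[OOX/.X./.X.] end (terminal -1, O#3); searched O../.X./.X. to 6

value(O../.X./.X., O) = -1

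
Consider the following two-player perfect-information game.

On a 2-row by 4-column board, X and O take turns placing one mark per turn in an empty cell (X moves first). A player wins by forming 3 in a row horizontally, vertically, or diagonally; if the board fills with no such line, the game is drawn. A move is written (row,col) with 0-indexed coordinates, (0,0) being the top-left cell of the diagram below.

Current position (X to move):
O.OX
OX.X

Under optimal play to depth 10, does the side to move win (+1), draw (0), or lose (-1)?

[O.OX/OX.X] X move#1: (0,1):+0/OXOX/OX.X, (1,2):+1/O.OX/OXXX*
[O.OX/OXXX] end (terminal -1, O#2); searched O.OX/OX.X to 10

value(O.OX/OX.X, X) = +1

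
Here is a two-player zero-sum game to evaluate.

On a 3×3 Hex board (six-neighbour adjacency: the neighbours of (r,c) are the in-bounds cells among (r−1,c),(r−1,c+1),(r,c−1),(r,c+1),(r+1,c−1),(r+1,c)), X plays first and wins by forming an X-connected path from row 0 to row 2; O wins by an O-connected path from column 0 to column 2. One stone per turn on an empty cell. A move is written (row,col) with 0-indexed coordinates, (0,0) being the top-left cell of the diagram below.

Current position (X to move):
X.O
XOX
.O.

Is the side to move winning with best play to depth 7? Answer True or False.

X winning at [X.O/XOX/.O.]: True

ply 1, X at X.O/XOX/.O. | (0,1)=-1→XXO/XOX/.O.; (2,0)=+1→X.O/XOX/XO.*; (2,2)=-1→X.O/XOX/.OX
ply 2: X.O/XOX/XO. is terminal -1 (O); from X.O/XOX/.O. depth 7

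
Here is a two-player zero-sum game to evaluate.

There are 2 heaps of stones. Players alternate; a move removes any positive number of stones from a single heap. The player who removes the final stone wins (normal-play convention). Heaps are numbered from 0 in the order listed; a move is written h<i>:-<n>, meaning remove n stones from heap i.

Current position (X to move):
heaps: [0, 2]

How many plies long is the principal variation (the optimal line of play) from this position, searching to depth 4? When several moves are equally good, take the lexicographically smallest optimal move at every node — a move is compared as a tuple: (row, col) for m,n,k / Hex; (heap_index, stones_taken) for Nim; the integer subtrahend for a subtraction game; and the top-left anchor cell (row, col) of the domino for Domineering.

PV length from [(0,2)]: 1 ply

p1 X@[(0,2)]: h1:-1[(0,1)]-1 h1:-2[(0,0)]+1*
p2 O@[(0,0)] terminal -1; root [(0,2)] d4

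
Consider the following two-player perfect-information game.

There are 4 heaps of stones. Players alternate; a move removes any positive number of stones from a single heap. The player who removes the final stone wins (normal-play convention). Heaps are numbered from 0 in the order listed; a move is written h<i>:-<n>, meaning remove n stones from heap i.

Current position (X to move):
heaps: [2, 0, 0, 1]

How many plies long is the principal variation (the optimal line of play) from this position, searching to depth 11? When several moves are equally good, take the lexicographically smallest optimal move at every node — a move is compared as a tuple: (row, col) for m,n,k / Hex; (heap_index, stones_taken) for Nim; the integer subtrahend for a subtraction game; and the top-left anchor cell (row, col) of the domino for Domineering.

ply 1, X at (2,0,0,1) | h0:-1=+1→(1,0,0,1)*; h0:-2=-1→(0,0,0,1); h3:-1=-1→(2,0,0,0)
ply 2, O at (1,0,0,1) | h0:-1=-1→(0,0,0,1)*; h3:-1=-1→(1,0,0,0)
ply 3, X at (0,0,0,1) | h3:-1=+1→(0,0,0,0)*
ply 4: (0,0,0,0) is terminal -1 (O); from (2,0,0,1) depth 11

PV length from [(2,0,0,1)]: 3 plies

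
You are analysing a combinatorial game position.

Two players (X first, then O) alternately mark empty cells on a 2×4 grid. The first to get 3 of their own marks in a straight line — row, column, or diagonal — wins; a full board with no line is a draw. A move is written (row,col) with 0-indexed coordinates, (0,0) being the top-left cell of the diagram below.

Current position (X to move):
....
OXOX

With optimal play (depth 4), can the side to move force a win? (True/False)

X winning at [..../OXOX]: False

[..../OXOX] X move#1: (0,0):+0/X.../OXOX*, (0,1):+0/.X../OXOX, (0,2):+0/..X./OXOX, (0,3):+0/...X/OXOX
[X.../OXOX] O move#2: (0,1):+0/XO../OXOX*, (0,2):+0/X.O./OXOX, (0,3):+0/X..O/OXOX
[XO../OXOX] X move#3: (0,2):+0/XOX./OXOX*, (0,3):+0/XO.X/OXOX
[XOX./OXOX] O move#4: (0,3):+0/XOXO/OXOX*
[XOXO/OXOX] end (terminal +0, X#5); searched ..../OXOX to 4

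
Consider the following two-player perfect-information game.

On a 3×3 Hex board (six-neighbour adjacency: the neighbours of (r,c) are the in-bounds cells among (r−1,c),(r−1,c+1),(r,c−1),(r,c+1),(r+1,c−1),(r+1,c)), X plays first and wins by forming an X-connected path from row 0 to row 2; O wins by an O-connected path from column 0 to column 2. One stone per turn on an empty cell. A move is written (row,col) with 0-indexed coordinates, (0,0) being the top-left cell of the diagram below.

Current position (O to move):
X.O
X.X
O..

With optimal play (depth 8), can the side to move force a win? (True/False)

ply 1, O at X.O/X.X/O.. | (0,1)=-1→XOO/X.X/O..; (1,1)=+1→X.O/XOX/O..*; (2,1)=+1→X.O/X.X/OO.; (2,2)=+1→X.O/X.X/O.O
ply 2: X.O/XOX/O.. is terminal -1 (X); from X.O/X.X/O.. depth 8

O winning at [X.O/X.X/O..]: True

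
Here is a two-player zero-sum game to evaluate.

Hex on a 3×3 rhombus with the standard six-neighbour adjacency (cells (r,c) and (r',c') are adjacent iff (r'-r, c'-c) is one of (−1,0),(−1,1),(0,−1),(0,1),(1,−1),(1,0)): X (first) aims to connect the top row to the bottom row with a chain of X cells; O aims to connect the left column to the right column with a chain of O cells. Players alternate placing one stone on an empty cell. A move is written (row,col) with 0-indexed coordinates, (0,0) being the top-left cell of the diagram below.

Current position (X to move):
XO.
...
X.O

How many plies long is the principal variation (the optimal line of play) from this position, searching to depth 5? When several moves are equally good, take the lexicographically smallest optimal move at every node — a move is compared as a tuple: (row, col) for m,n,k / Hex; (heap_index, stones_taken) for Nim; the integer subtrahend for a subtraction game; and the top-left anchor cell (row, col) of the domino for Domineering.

PV length from [XO./.../X.O]: 3 plies

[XO./.../X.O] X move#1: (0,2):+1/XOX/.../X.O*, (1,0):+1/XO./X../X.O, (1,1):+1/XO./.X./X.O, (1,2):+1/XO./..X/X.O, (2,1):+1/XO./.../XXO
[XOX/.../X.O] O move#2: (1,0):-1/XOX/O../X.O*, (1,1):-1/XOX/.O./X.O, (1,2):-1/XOX/..O/X.O, (2,1):-1/XOX/.../XOO
[XOX/O../X.O] X move#3: (1,1):+1/XOX/OX./X.O*, (1,2):+1/XOX/O.X/X.O, (2,1):+1/XOX/O../XXO
[XOX/OX./X.O] end (terminal -1, O#4); searched XO./.../X.O to 5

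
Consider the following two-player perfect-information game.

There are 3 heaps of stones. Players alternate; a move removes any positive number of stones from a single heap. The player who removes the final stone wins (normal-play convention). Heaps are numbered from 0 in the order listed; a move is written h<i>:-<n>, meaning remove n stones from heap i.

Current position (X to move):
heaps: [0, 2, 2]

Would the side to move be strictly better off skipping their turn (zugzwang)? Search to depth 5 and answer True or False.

zugzwang((0,2,2), X) = True

p1 X@[(0,2,2)]: h1:-1[(0,1,2)]-1* h1:-2[(0,0,2)]-1 h2:-1[(0,2,1)]-1 h2:-2[(0,2,0)]-1
p2 O@[(0,1,2)]: h1:-1[(0,0,2)]-1 h2:-1[(0,1,1)]+1* h2:-2[(0,1,0)]-1
p3 X@[(0,1,1)]: h1:-1[(0,0,1)]-1* h2:-1[(0,1,0)]-1
p4 O@[(0,0,1)]: h2:-1[(0,0,0)]+1*
p5 X@[(0,0,0)] terminal -1; root [(0,2,2)] d5
if X skipped the turn, O would face:
~ p1 O@[(0,2,2)]: h1:-1[(0,1,2)]-1* h1:-2[(0,0,2)]-1 h2:-1[(0,2,1)]-1 h2:-2[(0,2,0)]-1
~ p2 X@[(0,1,2)]: h1:-1[(0,0,2)]-1 h2:-1[(0,1,1)]+1* h2:-2[(0,1,0)]-1
~ p3 O@[(0,1,1)]: h1:-1[(0,0,1)]-1* h2:-1[(0,1,0)]-1
~ p4 X@[(0,0,1)]: h2:-1[(0,0,0)]+1*
~ p5 O@[(0,0,0)] terminal -1; root [(0,2,2)] d5
compare (X): move=-1 vs pass=+1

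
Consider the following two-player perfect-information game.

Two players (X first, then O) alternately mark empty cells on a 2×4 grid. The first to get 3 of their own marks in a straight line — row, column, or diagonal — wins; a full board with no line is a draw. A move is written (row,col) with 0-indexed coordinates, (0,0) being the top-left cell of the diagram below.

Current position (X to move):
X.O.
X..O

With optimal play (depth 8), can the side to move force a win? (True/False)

X winning at [X.O./X..O]: False

[X.O./X..O] X move#1: (0,1):+0/XXO./X..O*, (0,3):+0/X.OX/X..O, (1,1):+0/X.O./XX.O, (1,2):+0/X.O./X.XO
[XXO./X..O] O move#2: (0,3):+0/XXOO/X..O*, (1,1):+0/XXO./XO.O, (1,2):+0/XXO./X.OO
[XXOO/X..O] X move#3: (1,1):+0/XXOO/XX.O*, (1,2):+0/XXOO/X.XO
[XXOO/XX.O] O move#4: (1,2):+0/XXOO/XXOO*
[XXOO/XXOO] end (terminal +0, X#5); searched X.O./X..O to 8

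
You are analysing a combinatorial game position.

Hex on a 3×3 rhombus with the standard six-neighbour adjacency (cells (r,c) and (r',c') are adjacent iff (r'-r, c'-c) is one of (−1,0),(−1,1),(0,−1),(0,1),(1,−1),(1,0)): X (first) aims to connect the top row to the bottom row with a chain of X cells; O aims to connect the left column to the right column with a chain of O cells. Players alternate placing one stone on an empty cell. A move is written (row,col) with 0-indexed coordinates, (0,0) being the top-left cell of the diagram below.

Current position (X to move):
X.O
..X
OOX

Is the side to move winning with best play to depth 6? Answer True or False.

p1 X@[X.O/..X/OOX]: (0,1)[XXO/..X/OOX]-1 (1,0)[X.O/X.X/OOX]-1 (1,1)[X.O/.XX/OOX]+1*
p2 O@[X.O/.XX/OOX]: (0,1)[XOO/.XX/OOX]-1* (1,0)[X.O/OXX/OOX]-1
p3 X@[XOO/.XX/OOX]: (1,0)[XOO/XXX/OOX]+1*
p4 O@[XOO/XXX/OOX] terminal -1; root [X.O/..X/OOX] d6

X winning at [X.O/..X/OOX]: True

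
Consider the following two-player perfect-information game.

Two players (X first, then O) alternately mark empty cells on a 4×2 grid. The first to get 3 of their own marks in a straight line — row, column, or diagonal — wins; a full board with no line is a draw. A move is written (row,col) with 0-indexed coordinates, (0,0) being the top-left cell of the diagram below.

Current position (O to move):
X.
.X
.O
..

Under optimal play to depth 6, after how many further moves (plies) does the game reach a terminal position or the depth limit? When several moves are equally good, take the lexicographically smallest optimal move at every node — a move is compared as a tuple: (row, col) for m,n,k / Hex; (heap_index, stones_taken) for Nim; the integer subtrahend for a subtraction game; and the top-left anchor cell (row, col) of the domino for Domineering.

ply 1, O at X./.X/.O/.. | (0,1)=+0→XO/.X/.O/..*; (1,0)=+0→X./OX/.O/..; (2,0)=+0→X./.X/OO/..; (3,0)=+0→X./.X/.O/O.; (3,1)=+0→X./.X/.O/.O
ply 2, X at XO/.X/.O/.. | (1,0)=+0→XO/XX/.O/..*; (2,0)=+0→XO/.X/XO/..; (3,0)=+0→XO/.X/.O/X.; (3,1)=+0→XO/.X/.O/.X
ply 3, O at XO/XX/.O/.. | (2,0)=+0→XO/XX/OO/..*; (3,0)=-1→XO/XX/.O/O.; (3,1)=-1→XO/XX/.O/.O
ply 4, X at XO/XX/OO/.. | (3,0)=+0→XO/XX/OO/X.*; (3,1)=+0→XO/XX/OO/.X
ply 5, O at XO/XX/OO/X. | (3,1)=+0→XO/XX/OO/XO*
ply 6: XO/XX/OO/XO is terminal +0 (X); from X./.X/.O/.. depth 6

PV length from [X./.X/.O/..]: 5 plies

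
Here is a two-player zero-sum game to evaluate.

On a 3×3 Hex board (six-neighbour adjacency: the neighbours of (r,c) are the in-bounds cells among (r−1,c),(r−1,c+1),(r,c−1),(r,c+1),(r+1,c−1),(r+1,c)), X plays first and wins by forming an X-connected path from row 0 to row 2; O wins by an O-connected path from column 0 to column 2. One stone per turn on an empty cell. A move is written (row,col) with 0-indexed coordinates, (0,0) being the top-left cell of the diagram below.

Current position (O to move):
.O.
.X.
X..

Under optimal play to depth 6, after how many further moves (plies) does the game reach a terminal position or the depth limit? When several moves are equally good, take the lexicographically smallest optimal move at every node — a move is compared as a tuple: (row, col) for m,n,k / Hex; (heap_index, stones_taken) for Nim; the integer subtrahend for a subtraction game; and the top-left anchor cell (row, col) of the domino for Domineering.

[.O./.X./X..] O move#1: (0,0):-1/OO./.X./X.., (0,2):+1/.OO/.X./X..*, (1,0):-1/.O./OX./X.., (1,2):-1/.O./.XO/X.., (2,1):-1/.O./.X./XO., (2,2):-1/.O./.X./X.O
[.OO/.X./X..] X move#2: (0,0):-1/XOO/.X./X..*, (1,0):-1/.OO/XX./X.., (1,2):-1/.OO/.XX/X.., (2,1):-1/.OO/.X./XX., (2,2):-1/.OO/.X./X.X
[XOO/.X./X..] O move#3: (1,0):+1/XOO/OX./X..*, (1,2):-1/XOO/.XO/X.., (2,1):-1/XOO/.X./XO., (2,2):-1/XOO/.X./X.O
[XOO/OX./X..] end (terminal -1, X#4); searched .O./.X./X.. to 6

PV length from [.O./.X./X..]: 3 plies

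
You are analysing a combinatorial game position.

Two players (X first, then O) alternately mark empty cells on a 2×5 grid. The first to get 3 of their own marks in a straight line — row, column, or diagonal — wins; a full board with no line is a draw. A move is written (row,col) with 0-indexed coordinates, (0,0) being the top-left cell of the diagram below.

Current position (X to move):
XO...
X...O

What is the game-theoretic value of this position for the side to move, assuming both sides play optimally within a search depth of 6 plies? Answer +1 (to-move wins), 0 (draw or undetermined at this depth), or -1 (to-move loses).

value(XO.../X...O, X) = 0

p1 X@[XO.../X...O]: (0,2)[XOX../X...O]+0* (0,3)[XO.X./X...O]+0 (0,4)[XO..X/X...O]+0 (1,1)[XO.../XX..O]+0 (1,2)[XO.../X.X.O]+0 (1,3)[XO.../X..XO]+0
p2 O@[XOX../X...O]: (0,3)[XOXO./X...O]+0* (0,4)[XOX.O/X...O]+0 (1,1)[XOX../XO..O]+0 (1,2)[XOX../X.O.O]+0 (1,3)[XOX../X..OO]+0
p3 X@[XOXO./X...O]: (0,4)[XOXOX/X...O]+0* (1,1)[XOXO./XX..O]+0 (1,2)[XOXO./X.X.O]+0 (1,3)[XOXO./X..XO]+0
p4 O@[XOXOX/X...O]: (1,1)[XOXOX/XO..O]+0* (1,2)[XOXOX/X.O.O]+0 (1,3)[XOXOX/X..OO]+0
p5 X@[XOXOX/XO..O]: (1,2)[XOXOX/XOX.O]+0* (1,3)[XOXOX/XO.XO]+0
p6 O@[XOXOX/XOX.O]: (1,3)[XOXOX/XOXOO]+0*
p7 X@[XOXOX/XOXOO] terminal +0; root [XO.../X...O] d6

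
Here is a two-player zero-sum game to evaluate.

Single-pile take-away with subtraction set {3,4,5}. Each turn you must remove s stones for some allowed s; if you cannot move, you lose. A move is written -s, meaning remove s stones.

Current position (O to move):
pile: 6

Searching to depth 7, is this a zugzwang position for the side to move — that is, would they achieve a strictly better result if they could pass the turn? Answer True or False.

zugzwang(6, O) = False

p1 O@[6]: -3[3]-1 -4[2]+1* -5[1]+1
p2 X@[2] terminal -1; root [6] d7
pass branch (X moves first from the same position):
  | p1 X@[6]: -3[3]-1 -4[2]+1* -5[1]+1
  | p2 O@[2] terminal -1; root [6] d7
O moving scores +1; O passing scores -1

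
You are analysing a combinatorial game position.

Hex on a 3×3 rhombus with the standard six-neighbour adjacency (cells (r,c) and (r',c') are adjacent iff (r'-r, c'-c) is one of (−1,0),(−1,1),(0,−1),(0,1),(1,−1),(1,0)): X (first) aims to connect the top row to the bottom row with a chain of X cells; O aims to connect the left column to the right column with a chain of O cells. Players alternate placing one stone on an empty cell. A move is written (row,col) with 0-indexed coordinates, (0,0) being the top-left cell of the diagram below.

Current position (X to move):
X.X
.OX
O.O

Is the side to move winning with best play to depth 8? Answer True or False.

X winning at [X.X/.OX/O.O]: True

p1 X@[X.X/.OX/O.O]: (0,1)[XXX/.OX/O.O]-1 (1,0)[X.X/XOX/O.O]-1 (2,1)[X.X/.OX/OXO]+1*
p2 O@[X.X/.OX/OXO] terminal -1; root [X.X/.OX/O.O] d8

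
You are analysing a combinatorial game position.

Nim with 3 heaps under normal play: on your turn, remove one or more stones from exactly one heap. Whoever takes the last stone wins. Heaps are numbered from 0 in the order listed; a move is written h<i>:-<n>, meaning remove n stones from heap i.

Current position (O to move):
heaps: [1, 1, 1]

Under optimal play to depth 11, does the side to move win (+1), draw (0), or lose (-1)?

[(1,1,1)] O move#1: h0:-1:+1/(0,1,1)*, h1:-1:+1/(1,0,1), h2:-1:+1/(1,1,0)
[(0,1,1)] X move#2: h1:-1:-1/(0,0,1)*, h2:-1:-1/(0,1,0)
[(0,0,1)] O move#3: h2:-1:+1/(0,0,0)*
[(0,0,0)] end (terminal -1, X#4); searched (1,1,1) to 11

value((1,1,1), O) = +1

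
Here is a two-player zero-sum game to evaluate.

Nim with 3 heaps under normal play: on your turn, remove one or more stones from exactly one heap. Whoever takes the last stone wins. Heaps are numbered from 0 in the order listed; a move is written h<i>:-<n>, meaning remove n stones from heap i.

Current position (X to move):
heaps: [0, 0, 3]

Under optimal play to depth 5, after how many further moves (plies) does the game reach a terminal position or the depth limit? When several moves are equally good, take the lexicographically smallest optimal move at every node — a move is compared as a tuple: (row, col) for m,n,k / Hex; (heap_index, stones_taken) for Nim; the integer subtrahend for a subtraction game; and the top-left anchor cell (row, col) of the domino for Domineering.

[(0,0,3)] X move#1: h2:-1:-1/(0,0,2), h2:-2:-1/(0,0,1), h2:-3:+1/(0,0,0)*
[(0,0,0)] end (terminal -1, O#2); searched (0,0,3) to 5

PV length from [(0,0,3)]: 1 ply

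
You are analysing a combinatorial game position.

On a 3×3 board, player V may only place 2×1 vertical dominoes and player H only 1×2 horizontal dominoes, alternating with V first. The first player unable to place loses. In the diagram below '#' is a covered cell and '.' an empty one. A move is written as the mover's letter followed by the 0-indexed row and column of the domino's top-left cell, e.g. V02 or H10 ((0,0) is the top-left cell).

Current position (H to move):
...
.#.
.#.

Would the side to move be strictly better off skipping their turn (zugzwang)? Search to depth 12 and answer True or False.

zugzwang(.../.#./.#., H) = False

ply 1, H at .../.#./.#. | H00=-1→##./.#./.#.*; H01=-1→.##/.#./.#.
ply 2, V at ##./.#./.#. | V02=+1→###/.##/.#.*; V10=+1→##./##./##.; V12=+1→##./.##/.##
ply 3: ###/.##/.#. is terminal -1 (H); from .../.#./.#. depth 12
suppose H passes — search the same position with V to move:
pass> ply 1, V at .../.#./.#. | V00=+1→#../##./.#.*; V02=+1→..#/.##/.#.; V10=+1→.../##./##.; V12=+1→.../.##/.##
pass> ply 2, H at #../##./.#. | H01=-1→###/##./.#.*
pass> ply 3, V at ###/##./.#. | V12=+1→###/###/.##*
pass> ply 4: ###/###/.## is terminal -1 (H); from .../.#./.#. depth 12
for H: play -1, pass -1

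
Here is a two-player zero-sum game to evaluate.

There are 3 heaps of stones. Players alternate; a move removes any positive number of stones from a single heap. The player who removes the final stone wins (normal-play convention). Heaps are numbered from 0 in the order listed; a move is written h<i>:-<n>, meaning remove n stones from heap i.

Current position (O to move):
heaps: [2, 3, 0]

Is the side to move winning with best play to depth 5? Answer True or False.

p1 O@[(2,3,0)]: h0:-1[(1,3,0)]-1 h0:-2[(0,3,0)]-1 h1:-1[(2,2,0)]+1* h1:-2[(2,1,0)]-1 h1:-3[(2,0,0)]-1
p2 X@[(2,2,0)]: h0:-1[(1,2,0)]-1* h0:-2[(0,2,0)]-1 h1:-1[(2,1,0)]-1 h1:-2[(2,0,0)]-1
p3 O@[(1,2,0)]: h0:-1[(0,2,0)]-1 h1:-1[(1,1,0)]+1* h1:-2[(1,0,0)]-1
p4 X@[(1,1,0)]: h0:-1[(0,1,0)]-1* h1:-1[(1,0,0)]-1
p5 O@[(0,1,0)]: h1:-1[(0,0,0)]+1*
p6 X@[(0,0,0)] terminal -1; root [(2,3,0)] d5

O winning at [(2,3,0)]: True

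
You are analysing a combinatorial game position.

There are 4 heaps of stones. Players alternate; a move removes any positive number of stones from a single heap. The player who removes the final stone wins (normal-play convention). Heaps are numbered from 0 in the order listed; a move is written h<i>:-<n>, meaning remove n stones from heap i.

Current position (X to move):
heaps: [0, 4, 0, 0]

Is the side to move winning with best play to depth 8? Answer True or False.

[(0,4,0,0)] X move#1: h1:-1:-1/(0,3,0,0), h1:-2:-1/(0,2,0,0), h1:-3:-1/(0,1,0,0), h1:-4:+1/(0,0,0,0)*
[(0,0,0,0)] end (terminal -1, O#2); searched (0,4,0,0) to 8

X winning at [(0,4,0,0)]: True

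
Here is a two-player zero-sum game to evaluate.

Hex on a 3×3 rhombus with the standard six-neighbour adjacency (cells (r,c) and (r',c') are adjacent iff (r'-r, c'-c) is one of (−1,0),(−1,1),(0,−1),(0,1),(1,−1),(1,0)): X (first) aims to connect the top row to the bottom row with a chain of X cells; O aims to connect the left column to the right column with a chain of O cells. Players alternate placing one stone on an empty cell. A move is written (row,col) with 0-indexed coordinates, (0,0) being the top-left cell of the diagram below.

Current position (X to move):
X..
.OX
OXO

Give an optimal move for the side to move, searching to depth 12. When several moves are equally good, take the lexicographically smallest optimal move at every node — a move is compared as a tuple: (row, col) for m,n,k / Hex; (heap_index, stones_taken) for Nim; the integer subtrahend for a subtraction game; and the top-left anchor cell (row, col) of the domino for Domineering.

X's best at [X../.OX/OXO]: (0,2)

p1 X@[X../.OX/OXO]: (0,1)[XX./.OX/OXO]-1 (0,2)[X.X/.OX/OXO]+1* (1,0)[X../XOX/OXO]-1
p2 O@[X.X/.OX/OXO] terminal -1; root [X../.OX/OXO] d12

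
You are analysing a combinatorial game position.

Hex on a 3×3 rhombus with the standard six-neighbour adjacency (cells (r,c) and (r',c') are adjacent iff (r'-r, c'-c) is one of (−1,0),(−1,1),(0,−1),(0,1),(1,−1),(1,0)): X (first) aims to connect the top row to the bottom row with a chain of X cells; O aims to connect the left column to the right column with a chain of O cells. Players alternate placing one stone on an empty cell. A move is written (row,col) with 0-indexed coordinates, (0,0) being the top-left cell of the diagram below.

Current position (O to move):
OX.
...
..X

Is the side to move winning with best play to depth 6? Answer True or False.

O winning at [OX./.../..X]: True

[OX./.../..X] O move#1: (0,2):-1/OXO/.../..X, (1,0):-1/OX./O../..X, (1,1):+1/OX./.O./..X*, (1,2):-1/OX./..O/..X, (2,0):-1/OX./.../O.X, (2,1):-1/OX./.../.OX
[OX./.O./..X] X move#2: (0,2):-1/OXX/.O./..X*, (1,0):-1/OX./XO./..X, (1,2):-1/OX./.OX/..X, (2,0):-1/OX./.O./X.X, (2,1):-1/OX./.O./.XX
[OXX/.O./..X] O move#3: (1,0):-1/OXX/OO./..X, (1,2):+1/OXX/.OO/..X*, (2,0):-1/OXX/.O./O.X, (2,1):-1/OXX/.O./.OX
[OXX/.OO/..X] X move#4: (1,0):-1/OXX/XOO/..X*, (2,0):-1/OXX/.OO/X.X, (2,1):-1/OXX/.OO/.XX
[OXX/XOO/..X] O move#5: (2,0):+1/OXX/XOO/O.X*, (2,1):-1/OXX/XOO/.OX
[OXX/XOO/O.X] end (terminal -1, X#6); searched OX./.../..X to 6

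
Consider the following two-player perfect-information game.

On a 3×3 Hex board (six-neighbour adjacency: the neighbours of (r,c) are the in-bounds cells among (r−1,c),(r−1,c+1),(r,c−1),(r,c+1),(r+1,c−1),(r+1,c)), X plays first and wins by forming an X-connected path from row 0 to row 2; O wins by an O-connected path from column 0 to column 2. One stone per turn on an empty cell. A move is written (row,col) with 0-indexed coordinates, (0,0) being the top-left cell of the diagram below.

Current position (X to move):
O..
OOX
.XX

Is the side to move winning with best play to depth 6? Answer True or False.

[O../OOX/.XX] X move#1: (0,1):-1/OX./OOX/.XX, (0,2):+1/O.X/OOX/.XX*, (2,0):-1/O../OOX/XXX
[O.X/OOX/.XX] end (terminal -1, O#2); searched O../OOX/.XX to 6

X winning at [O../OOX/.XX]: True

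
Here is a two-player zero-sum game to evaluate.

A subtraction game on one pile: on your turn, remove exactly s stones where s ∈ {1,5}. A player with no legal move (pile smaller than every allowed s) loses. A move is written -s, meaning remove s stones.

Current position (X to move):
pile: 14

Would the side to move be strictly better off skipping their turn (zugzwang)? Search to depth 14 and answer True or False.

p1 X@[14]: -1[13]-1* -5[9]-1
p2 O@[13]: -1[12]+1* -5[8]+1
p3 X@[12]: -1[11]-1* -5[7]-1
p4 O@[11]: -1[10]+1* -5[6]+1
p5 X@[10]: -1[9]-1* -5[5]-1
p6 O@[9]: -1[8]+1* -5[4]+1
p7 X@[8]: -1[7]-1* -5[3]-1
p8 O@[7]: -1[6]+1* -5[2]+1
p9 X@[6]: -1[5]-1* -5[1]-1
p10 O@[5]: -1[4]+1* -5[0]+1
p11 X@[4]: -1[3]-1*
p12 O@[3]: -1[2]+1*
p13 X@[2]: -1[1]-1*
p14 O@[1]: -1[0]+1*
p15 X@[0] terminal -1; root [14] d14
pass branch (O moves first from the same position):
  | p1 O@[14]: -1[13]-1* -5[9]-1
  | p2 X@[13]: -1[12]+1* -5[8]+1
  | p3 O@[12]: -1[11]-1* -5[7]-1
  | p4 X@[11]: -1[10]+1* -5[6]+1
  | p5 O@[10]: -1[9]-1* -5[5]-1
  | p6 X@[9]: -1[8]+1* -5[4]+1
  | p7 O@[8]: -1[7]-1* -5[3]-1
  | p8 X@[7]: -1[6]+1* -5[2]+1
  | p9 O@[6]: -1[5]-1* -5[1]-1
  | p10 X@[5]: -1[4]+1* -5[0]+1
  | p11 O@[4]: -1[3]-1*
  | p12 X@[3]: -1[2]+1*
  | p13 O@[2]: -1[1]-1*
  | p14 X@[1]: -1[0]+1*
  | p15 O@[0] terminal -1; root [14] d14
X moving scores -1; X passing scores +1

zugzwang(14, X) = True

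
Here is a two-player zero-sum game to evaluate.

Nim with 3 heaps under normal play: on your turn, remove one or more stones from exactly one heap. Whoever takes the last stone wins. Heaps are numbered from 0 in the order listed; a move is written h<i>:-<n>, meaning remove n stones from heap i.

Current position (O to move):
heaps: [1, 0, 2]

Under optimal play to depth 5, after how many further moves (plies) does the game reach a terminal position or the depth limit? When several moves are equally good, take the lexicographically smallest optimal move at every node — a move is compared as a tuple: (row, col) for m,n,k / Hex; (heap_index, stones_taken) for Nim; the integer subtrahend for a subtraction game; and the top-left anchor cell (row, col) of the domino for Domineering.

ply 1, O at (1,0,2) | h0:-1=-1→(0,0,2); h2:-1=+1→(1,0,1)*; h2:-2=-1→(1,0,0)
ply 2, X at (1,0,1) | h0:-1=-1→(0,0,1)*; h2:-1=-1→(1,0,0)
ply 3, O at (0,0,1) | h2:-1=+1→(0,0,0)*
ply 4: (0,0,0) is terminal -1 (X); from (1,0,2) depth 5

PV length from [(1,0,2)]: 3 plies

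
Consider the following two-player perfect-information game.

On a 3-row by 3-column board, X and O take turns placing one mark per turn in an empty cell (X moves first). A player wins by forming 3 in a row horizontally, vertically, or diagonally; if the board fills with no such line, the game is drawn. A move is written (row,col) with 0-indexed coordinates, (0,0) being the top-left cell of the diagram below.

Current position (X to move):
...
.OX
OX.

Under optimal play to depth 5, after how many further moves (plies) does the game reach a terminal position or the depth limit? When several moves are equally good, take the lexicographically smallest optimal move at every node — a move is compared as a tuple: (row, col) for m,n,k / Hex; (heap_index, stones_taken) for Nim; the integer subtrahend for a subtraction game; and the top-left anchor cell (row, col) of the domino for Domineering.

p1 X@[.../.OX/OX.]: (0,0)[X../.OX/OX.]-1 (0,1)[.X./.OX/OX.]-1 (0,2)[..X/.OX/OX.]+0* (1,0)[.../XOX/OX.]-1 (2,2)[.../.OX/OXX]-1
p2 O@[..X/.OX/OX.]: (0,0)[O.X/.OX/OX.]-1 (0,1)[.OX/.OX/OX.]-1 (1,0)[..X/OOX/OX.]-1 (2,2)[..X/.OX/OXO]+0*
p3 X@[..X/.OX/OXO]: (0,0)[X.X/.OX/OXO]+0* (0,1)[.XX/.OX/OXO]-1 (1,0)[..X/XOX/OXO]-1
p4 O@[X.X/.OX/OXO]: (0,1)[XOX/.OX/OXO]+0* (1,0)[X.X/OOX/OXO]-1
p5 X@[XOX/.OX/OXO]: (1,0)[XOX/XOX/OXO]+0*
p6 O@[XOX/XOX/OXO] terminal +0; root [.../.OX/OX.] d5

PV length from [.../.OX/OX.]: 5 plies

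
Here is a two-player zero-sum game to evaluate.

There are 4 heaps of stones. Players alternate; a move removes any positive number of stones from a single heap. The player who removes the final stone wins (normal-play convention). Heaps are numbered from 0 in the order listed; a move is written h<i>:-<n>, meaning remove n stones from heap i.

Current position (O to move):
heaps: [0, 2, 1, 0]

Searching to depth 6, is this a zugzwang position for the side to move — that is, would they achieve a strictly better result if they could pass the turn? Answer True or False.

zugzwang((0,2,1,0), O) = False

[(0,2,1,0)] O move#1: h1:-1:+1/(0,1,1,0)*, h1:-2:-1/(0,0,1,0), h2:-1:-1/(0,2,0,0)
[(0,1,1,0)] X move#2: h1:-1:-1/(0,0,1,0)*, h2:-1:-1/(0,1,0,0)
[(0,0,1,0)] O move#3: h2:-1:+1/(0,0,0,0)*
[(0,0,0,0)] end (terminal -1, X#4); searched (0,2,1,0) to 6
pass branch (X moves first from the same position):
  | [(0,2,1,0)] X move#1: h1:-1:+1/(0,1,1,0)*, h1:-2:-1/(0,0,1,0), h2:-1:-1/(0,2,0,0)
  | [(0,1,1,0)] O move#2: h1:-1:-1/(0,0,1,0)*, h2:-1:-1/(0,1,0,0)
  | [(0,0,1,0)] X move#3: h2:-1:+1/(0,0,0,0)*
  | [(0,0,0,0)] end (terminal -1, O#4); searched (0,2,1,0) to 6
O moving scores +1; O passing scores -1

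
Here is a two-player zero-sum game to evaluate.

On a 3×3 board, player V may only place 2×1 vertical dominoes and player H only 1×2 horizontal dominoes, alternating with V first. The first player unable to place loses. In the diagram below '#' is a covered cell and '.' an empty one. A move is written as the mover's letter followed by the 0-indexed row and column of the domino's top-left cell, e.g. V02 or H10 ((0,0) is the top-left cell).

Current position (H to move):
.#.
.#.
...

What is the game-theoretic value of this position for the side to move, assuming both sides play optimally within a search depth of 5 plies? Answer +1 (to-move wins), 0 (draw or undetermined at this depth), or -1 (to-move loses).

p1 H@[.#./.#./...]: H20[.#./.#./##.]-1* H21[.#./.#./.##]-1
p2 V@[.#./.#./##.]: V00[##./##./##.]+1* V02[.##/.##/##.]+1 V12[.#./.##/###]+1
p3 H@[##./##./##.] terminal -1; root [.#./.#./...] d5

value(.#./.#./..., H) = -1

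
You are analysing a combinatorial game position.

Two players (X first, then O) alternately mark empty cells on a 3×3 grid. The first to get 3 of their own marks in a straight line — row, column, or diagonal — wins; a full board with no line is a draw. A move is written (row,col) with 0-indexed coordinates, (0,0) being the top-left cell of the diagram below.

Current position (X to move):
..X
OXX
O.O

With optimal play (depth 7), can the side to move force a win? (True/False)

ply 1, X at ..X/OXX/O.O | (0,0)=-1→X.X/OXX/O.O*; (0,1)=-1→.XX/OXX/O.O; (2,1)=-1→..X/OXX/OXO
ply 2, O at X.X/OXX/O.O | (0,1)=+0→XOX/OXX/O.O; (2,1)=+1→X.X/OXX/OOO*
ply 3: X.X/OXX/OOO is terminal -1 (X); from ..X/OXX/O.O depth 7

X winning at [..X/OXX/O.O]: False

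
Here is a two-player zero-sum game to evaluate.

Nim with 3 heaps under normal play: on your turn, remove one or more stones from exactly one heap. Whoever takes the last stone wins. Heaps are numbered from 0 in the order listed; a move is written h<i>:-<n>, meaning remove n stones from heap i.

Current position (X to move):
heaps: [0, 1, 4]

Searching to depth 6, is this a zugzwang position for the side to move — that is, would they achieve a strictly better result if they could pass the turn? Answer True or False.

zugzwang((0,1,4), X) = False

[(0,1,4)] X move#1: h1:-1:-1/(0,0,4), h2:-1:-1/(0,1,3), h2:-2:-1/(0,1,2), h2:-3:+1/(0,1,1)*, h2:-4:-1/(0,1,0)
[(0,1,1)] O move#2: h1:-1:-1/(0,0,1)*, h2:-1:-1/(0,1,0)
[(0,0,1)] X move#3: h2:-1:+1/(0,0,0)*
[(0,0,0)] end (terminal -1, O#4); searched (0,1,4) to 6
suppose X passes — search the same position with O to move:
pass> [(0,1,4)] O move#1: h1:-1:-1/(0,0,4), h2:-1:-1/(0,1,3), h2:-2:-1/(0,1,2), h2:-3:+1/(0,1,1)*, h2:-4:-1/(0,1,0)
pass> [(0,1,1)] X move#2: h1:-1:-1/(0,0,1)*, h2:-1:-1/(0,1,0)
pass> [(0,0,1)] O move#3: h2:-1:+1/(0,0,0)*
pass> [(0,0,0)] end (terminal -1, X#4); searched (0,1,4) to 6
for X: play +1, pass -1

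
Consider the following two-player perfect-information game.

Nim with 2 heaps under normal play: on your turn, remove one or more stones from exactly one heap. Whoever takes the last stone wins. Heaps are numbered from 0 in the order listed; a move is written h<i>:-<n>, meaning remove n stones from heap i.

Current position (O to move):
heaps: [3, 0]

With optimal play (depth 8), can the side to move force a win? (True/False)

ply 1, O at (3,0) | h0:-1=-1→(2,0); h0:-2=-1→(1,0); h0:-3=+1→(0,0)*
ply 2: (0,0) is terminal -1 (X); from (3,0) depth 8

O winning at [(3,0)]: True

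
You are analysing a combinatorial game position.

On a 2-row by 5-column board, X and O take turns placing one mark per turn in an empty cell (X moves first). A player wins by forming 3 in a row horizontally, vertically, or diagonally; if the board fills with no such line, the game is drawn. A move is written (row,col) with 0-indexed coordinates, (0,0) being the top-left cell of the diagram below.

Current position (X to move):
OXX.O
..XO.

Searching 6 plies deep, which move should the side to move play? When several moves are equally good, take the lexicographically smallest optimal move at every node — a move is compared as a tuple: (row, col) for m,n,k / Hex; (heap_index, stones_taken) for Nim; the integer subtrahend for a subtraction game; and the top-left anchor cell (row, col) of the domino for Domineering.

X's best at [OXX.O/..XO.]: (0,3)

[OXX.O/..XO.] X move#1: (0,3):+1/OXXXO/..XO.*, (1,0):+1/OXX.O/X.XO., (1,1):+1/OXX.O/.XXO., (1,4):+0/OXX.O/..XOX
[OXXXO/..XO.] end (terminal -1, O#2); searched OXX.O/..XO. to 6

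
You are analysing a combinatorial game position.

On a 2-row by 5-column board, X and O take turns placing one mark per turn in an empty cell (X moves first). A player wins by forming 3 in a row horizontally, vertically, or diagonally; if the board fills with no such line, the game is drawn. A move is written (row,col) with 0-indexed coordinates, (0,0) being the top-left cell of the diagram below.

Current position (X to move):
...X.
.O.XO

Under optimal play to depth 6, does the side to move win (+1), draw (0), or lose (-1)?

value(...X./.O.XO, X) = +1

[...X./.O.XO] X move#1: (0,0):+0/X..X./.O.XO, (0,1):+0/.X.X./.O.XO, (0,2):+1/..XX./.O.XO*, (0,4):+0/...XX/.O.XO, (1,0):+0/...X./XO.XO, (1,2):+0/...X./.OXXO
[..XX./.O.XO] O move#2: (0,0):-1/O.XX./.O.XO*, (0,1):-1/.OXX./.O.XO, (0,4):-1/..XXO/.O.XO, (1,0):-1/..XX./OO.XO, (1,2):-1/..XX./.OOXO
[O.XX./.O.XO] X move#3: (0,1):+1/OXXX./.O.XO*, (0,4):+1/O.XXX/.O.XO, (1,0):+1/O.XX./XO.XO, (1,2):+1/O.XX./.OXXO
[OXXX./.O.XO] end (terminal -1, O#4); searched ...X./.O.XO to 6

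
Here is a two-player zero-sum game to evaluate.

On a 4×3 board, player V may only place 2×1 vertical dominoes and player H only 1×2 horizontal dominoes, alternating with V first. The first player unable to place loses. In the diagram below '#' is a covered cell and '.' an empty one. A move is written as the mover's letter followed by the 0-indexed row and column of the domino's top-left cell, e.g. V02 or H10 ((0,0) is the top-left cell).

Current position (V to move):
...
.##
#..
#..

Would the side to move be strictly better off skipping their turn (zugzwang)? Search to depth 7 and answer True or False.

ply 1, V at .../.##/#../#.. | V00=-1→#../###/#../#..; V21=+1→.../.##/##./##.*; V22=+1→.../.##/#.#/#.#
ply 2, H at .../.##/##./##. | H00=-1→##./.##/##./##.*; H01=-1→.##/.##/##./##.
ply 3, V at ##./.##/##./##. | V22=+1→##./.##/###/###*
ply 4: ##./.##/###/### is terminal -1 (H); from .../.##/#../#.. depth 7
suppose V passes — search the same position with H to move:
pass> ply 1, H at .../.##/#../#.. | H00=-1→##./.##/#../#..; H01=-1→.##/.##/#../#..; H21=+1→.../.##/###/#..*; H31=+1→.../.##/#../###
pass> ply 2, V at .../.##/###/#.. | V00=-1→#../###/###/#..*
pass> ply 3, H at #../###/###/#.. | H01=+1→###/###/###/#..*; H31=+1→#../###/###/###
pass> ply 4: ###/###/###/#.. is terminal -1 (V); from .../.##/#../#.. depth 7
for V: play +1, pass -1

zugzwang(.../.##/#../#.., V) = False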